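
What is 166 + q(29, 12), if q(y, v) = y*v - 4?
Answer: 510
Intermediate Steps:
q(y, v) = -4 + v*y (q(y, v) = v*y - 4 = -4 + v*y)
166 + q(29, 12) = 166 + (-4 + 12*29) = 166 + (-4 + 348) = 166 + 344 = 510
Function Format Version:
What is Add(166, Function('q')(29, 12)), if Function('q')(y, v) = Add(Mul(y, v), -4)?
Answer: 510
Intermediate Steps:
Function('q')(y, v) = Add(-4, Mul(v, y)) (Function('q')(y, v) = Add(Mul(v, y), -4) = Add(-4, Mul(v, y)))
Add(166, Function('q')(29, 12)) = Add(166, Add(-4, Mul(12, 29))) = Add(166, Add(-4, 348)) = Add(166, 344) = 510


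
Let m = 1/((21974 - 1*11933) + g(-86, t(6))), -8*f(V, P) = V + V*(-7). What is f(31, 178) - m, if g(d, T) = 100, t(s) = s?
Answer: 943109/40564 ≈ 23.250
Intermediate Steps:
f(V, P) = 3*V/4 (f(V, P) = -(V + V*(-7))/8 = -(V - 7*V)/8 = -(-3)*V/4 = 3*V/4)
m = 1/10141 (m = 1/((21974 - 1*11933) + 100) = 1/((21974 - 11933) + 100) = 1/(10041 + 100) = 1/10141 ≈ 9.8610e-5)
f(31, 178) - m = (¾)*31 - 1*1/10141 = 93/4 - 1/10141 = 943109/40564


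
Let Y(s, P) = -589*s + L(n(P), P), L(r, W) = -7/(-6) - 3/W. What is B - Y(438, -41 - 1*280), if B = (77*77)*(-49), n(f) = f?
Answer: -20890793/642 ≈ -32540.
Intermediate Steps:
L(r, W) = 7/6 - 3/W (L(r, W) = -7*(-⅙) - 3/W = 7/6 - 3/W)
Y(s, P) = 7/6 - 589*s - 3/P (Y(s, P) = -589*s + (7/6 - 3/P) = 7/6 - 589*s - 3/P)
B = -290521 (B = 5929*(-49) = -290521)
B - Y(438, -41 - 1*280) = -290521 - (7/6 - 589*438 - 3/(-41 - 1*280)) = -290521 - (7/6 - 257982 - 3/(-41 - 280)) = -290521 - (7/6 - 257982 - 3/(-321)) = -290521 - (7/6 - 257982 - 3*(-1/321)) = -290521 - (7/6 - 257982 + 1/107) = -290521 - 1*(-165623689/642) = -290521 + 165623689/642 = -20890793/642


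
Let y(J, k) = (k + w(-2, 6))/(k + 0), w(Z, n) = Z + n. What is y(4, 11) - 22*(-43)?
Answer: 10421/11 ≈ 947.36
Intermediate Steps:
y(J, k) = (4 + k)/k (y(J, k) = (k + (-2 + 6))/(k + 0) = (k + 4)/k = (4 + k)/k)
y(4, 11) - 22*(-43) = (4 + 11)/11 - 22*(-43) = (1/11)*15 + 946 = 15/11 + 946 = 10421/11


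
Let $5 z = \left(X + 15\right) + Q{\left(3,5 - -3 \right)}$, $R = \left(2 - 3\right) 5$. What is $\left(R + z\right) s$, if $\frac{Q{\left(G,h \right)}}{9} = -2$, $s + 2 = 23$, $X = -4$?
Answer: $- \frac{672}{5} \approx -134.4$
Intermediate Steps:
$R = -5$ ($R = \left(-1\right) 5 = -5$)
$s = 21$ ($s = -2 + 23 = 21$)
$Q{\left(G,h \right)} = -18$ ($Q{\left(G,h \right)} = 9 \left(-2\right) = -18$)
$z = - \frac{7}{5}$ ($z = \frac{\left(-4 + 15\right) - 18}{5} = \frac{11 - 18}{5} = \frac{1}{5} \left(-7\right) = - \frac{7}{5} \approx -1.4$)
$\left(R + z\right) s = \left(-5 - \frac{7}{5}\right) 21 = \left(- \frac{32}{5}\right) 21 = - \frac{672}{5}$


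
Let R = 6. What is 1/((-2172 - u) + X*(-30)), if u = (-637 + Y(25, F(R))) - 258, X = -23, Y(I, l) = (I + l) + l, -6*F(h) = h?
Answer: -1/610 ≈ -0.0016393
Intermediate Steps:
F(h) = -h/6
Y(I, l) = I + 2*l
u = -872 (u = (-637 + (25 + 2*(-1/6*6))) - 258 = (-637 + (25 + 2*(-1))) - 258 = (-637 + (25 - 2)) - 258 = (-637 + 23) - 258 = -614 - 258 = -872)
1/((-2172 - u) + X*(-30)) = 1/((-2172 - 1*(-872)) - 23*(-30)) = 1/((-2172 + 872) + 690) = 1/(-1300 + 690) = 1/(-610) = -1/610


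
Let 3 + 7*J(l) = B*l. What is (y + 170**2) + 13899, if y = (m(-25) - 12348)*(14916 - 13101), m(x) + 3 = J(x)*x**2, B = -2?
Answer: -103304237/7 ≈ -1.4758e+7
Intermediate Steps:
J(l) = -3/7 - 2*l/7 (J(l) = -3/7 + (-2*l)/7 = -3/7 - 2*l/7)
m(x) = -3 + x**2*(-3/7 - 2*x/7) (m(x) = -3 + (-3/7 - 2*x/7)*x**2 = -3 + x**2*(-3/7 - 2*x/7))
y = -103603830/7 (y = ((-3 - 1/7*(-25)**2*(3 + 2*(-25))) - 12348)*(14916 - 13101) = ((-3 - 1/7*625*(3 - 50)) - 12348)*1815 = ((-3 - 1/7*625*(-47)) - 12348)*1815 = ((-3 + 29375/7) - 12348)*1815 = (29354/7 - 12348)*1815 = -57082/7*1815 = -103603830/7 ≈ -1.4801e+7)
(y + 170**2) + 13899 = (-103603830/7 + 170**2) + 13899 = (-103603830/7 + 28900) + 13899 = -103401530/7 + 13899 = -103304237/7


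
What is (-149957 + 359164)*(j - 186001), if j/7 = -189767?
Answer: -316816804590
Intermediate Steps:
j = -1328369 (j = 7*(-189767) = -1328369)
(-149957 + 359164)*(j - 186001) = (-149957 + 359164)*(-1328369 - 186001) = 209207*(-1514370) = -316816804590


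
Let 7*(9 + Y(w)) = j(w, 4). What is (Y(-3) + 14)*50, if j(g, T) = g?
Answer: 1600/7 ≈ 228.57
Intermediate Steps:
Y(w) = -9 + w/7
(Y(-3) + 14)*50 = ((-9 + (⅐)*(-3)) + 14)*50 = ((-9 - 3/7) + 14)*50 = (-66/7 + 14)*50 = (32/7)*50 = 1600/7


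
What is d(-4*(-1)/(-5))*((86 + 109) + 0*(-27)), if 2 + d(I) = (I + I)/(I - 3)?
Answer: -5850/19 ≈ -307.89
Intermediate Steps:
d(I) = -2 + 2*I/(-3 + I) (d(I) = -2 + (I + I)/(I - 3) = -2 + (2*I)/(-3 + I) = -2 + 2*I/(-3 + I))
d(-4*(-1)/(-5))*((86 + 109) + 0*(-27)) = (6/(-3 - 4*(-1)/(-5)))*((86 + 109) + 0*(-27)) = (6/(-3 + 4*(-1/5)))*(195 + 0) = (6/(-3 - 4/5))*195 = (6/(-19/5))*195 = (6*(-5/19))*195 = -30/19*195 = -5850/19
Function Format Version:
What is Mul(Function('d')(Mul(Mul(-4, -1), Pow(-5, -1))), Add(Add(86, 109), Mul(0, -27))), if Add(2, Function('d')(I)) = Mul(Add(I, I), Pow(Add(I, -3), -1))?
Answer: Rational(-5850, 19) ≈ -307.89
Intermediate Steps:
Function('d')(I) = Add(-2, Mul(2, I, Pow(Add(-3, I), -1))) (Function('d')(I) = Add(-2, Mul(Add(I, I), Pow(Add(I, -3), -1))) = Add(-2, Mul(Mul(2, I), Pow(Add(-3, I), -1))) = Add(-2, Mul(2, I, Pow(Add(-3, I), -1))))
Mul(Function('d')(Mul(Mul(-4, -1), Pow(-5, -1))), Add(Add(86, 109), Mul(0, -27))) = Mul(Mul(6, Pow(Add(-3, Mul(Mul(-4, -1), Pow(-5, -1))), -1)), Add(Add(86, 109), Mul(0, -27))) = Mul(Mul(6, Pow(Add(-3, Mul(4, Rational(-1, 5))), -1)), Add(195, 0)) = Mul(Mul(6, Pow(Add(-3, Rational(-4, 5)), -1)), 195) = Mul(Mul(6, Pow(Rational(-19, 5), -1)), 195) = Mul(Mul(6, Rational(-5, 19)), 195) = Mul(Rational(-30, 19), 195) = Rational(-5850, 19)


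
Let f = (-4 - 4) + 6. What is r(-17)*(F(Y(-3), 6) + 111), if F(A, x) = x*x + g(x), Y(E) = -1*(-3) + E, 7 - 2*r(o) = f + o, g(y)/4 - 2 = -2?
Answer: 1911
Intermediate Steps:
g(y) = 0 (g(y) = 8 + 4*(-2) = 8 - 8 = 0)
f = -2 (f = -8 + 6 = -2)
r(o) = 9/2 - o/2 (r(o) = 7/2 - (-2 + o)/2 = 7/2 + (1 - o/2) = 9/2 - o/2)
Y(E) = 3 + E
F(A, x) = x² (F(A, x) = x*x + 0 = x² + 0 = x²)
r(-17)*(F(Y(-3), 6) + 111) = (9/2 - ½*(-17))*(6² + 111) = (9/2 + 17/2)*(36 + 111) = 13*147 = 1911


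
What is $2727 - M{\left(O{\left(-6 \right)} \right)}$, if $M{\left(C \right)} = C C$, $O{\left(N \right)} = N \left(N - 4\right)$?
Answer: $-873$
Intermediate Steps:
$O{\left(N \right)} = N \left(-4 + N\right)$
$M{\left(C \right)} = C^{2}$
$2727 - M{\left(O{\left(-6 \right)} \right)} = 2727 - \left(- 6 \left(-4 - 6\right)\right)^{2} = 2727 - \left(\left(-6\right) \left(-10\right)\right)^{2} = 2727 - 60^{2} = 2727 - 3600 = -873$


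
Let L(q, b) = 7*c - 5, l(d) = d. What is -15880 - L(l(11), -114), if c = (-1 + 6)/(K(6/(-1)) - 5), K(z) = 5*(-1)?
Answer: -31743/2 ≈ -15872.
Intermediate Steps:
K(z) = -5
c = -½ (c = (-1 + 6)/(-5 - 5) = 5/(-10) = 5*(-⅒) = -½ ≈ -0.50000)
L(q, b) = -17/2 (L(q, b) = 7*(-½) - 5 = -7/2 - 5 = -17/2)
-15880 - L(l(11), -114) = -15880 - 1*(-17/2) = -15880 + 17/2 = -31743/2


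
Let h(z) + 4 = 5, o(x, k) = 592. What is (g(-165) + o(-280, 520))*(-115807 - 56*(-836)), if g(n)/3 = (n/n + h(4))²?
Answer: -41670564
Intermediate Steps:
h(z) = 1 (h(z) = -4 + 5 = 1)
g(n) = 12 (g(n) = 3*(n/n + 1)² = 3*(1 + 1)² = 3*2² = 3*4 = 12)
(g(-165) + o(-280, 520))*(-115807 - 56*(-836)) = (12 + 592)*(-115807 - 56*(-836)) = 604*(-115807 + 46816) = 604*(-68991) = -41670564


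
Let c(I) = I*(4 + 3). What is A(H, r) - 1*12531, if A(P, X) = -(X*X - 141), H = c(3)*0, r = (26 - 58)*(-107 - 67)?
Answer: -31015014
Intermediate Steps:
c(I) = 7*I (c(I) = I*7 = 7*I)
r = 5568 (r = -32*(-174) = 5568)
H = 0 (H = (7*3)*0 = 21*0 = 0)
A(P, X) = 141 - X**2 (A(P, X) = -(X**2 - 141) = -(-141 + X**2) = 141 - X**2)
A(H, r) - 1*12531 = (141 - 1*5568**2) - 1*12531 = (141 - 1*31002624) - 12531 = (141 - 31002624) - 12531 = -31002483 - 12531 = -31015014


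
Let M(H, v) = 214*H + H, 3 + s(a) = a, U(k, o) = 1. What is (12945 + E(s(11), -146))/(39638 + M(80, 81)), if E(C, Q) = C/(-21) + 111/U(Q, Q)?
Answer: 137084/596799 ≈ 0.22970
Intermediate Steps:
s(a) = -3 + a
E(C, Q) = 111 - C/21 (E(C, Q) = C/(-21) + 111/1 = C*(-1/21) + 111*1 = -C/21 + 111 = 111 - C/21)
M(H, v) = 215*H
(12945 + E(s(11), -146))/(39638 + M(80, 81)) = (12945 + (111 - (-3 + 11)/21))/(39638 + 215*80) = (12945 + (111 - 1/21*8))/(39638 + 17200) = (12945 + (111 - 8/21))/56838 = (12945 + 2323/21)*(1/56838) = (274168/21)*(1/56838) = 137084/596799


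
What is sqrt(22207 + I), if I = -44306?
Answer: 7*I*sqrt(451) ≈ 148.66*I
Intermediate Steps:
sqrt(22207 + I) = sqrt(22207 - 44306) = sqrt(-22099) = 7*I*sqrt(451)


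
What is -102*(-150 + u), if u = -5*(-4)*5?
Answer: 5100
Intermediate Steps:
u = 100 (u = 20*5 = 100)
-102*(-150 + u) = -102*(-150 + 100) = -102*(-50) = 5100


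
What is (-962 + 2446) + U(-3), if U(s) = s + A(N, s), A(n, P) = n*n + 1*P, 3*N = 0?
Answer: 1478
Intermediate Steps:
N = 0 (N = (⅓)*0 = 0)
A(n, P) = P + n² (A(n, P) = n² + P = P + n²)
U(s) = 2*s (U(s) = s + (s + 0²) = s + (s + 0) = s + s = 2*s)
(-962 + 2446) + U(-3) = (-962 + 2446) + 2*(-3) = 1484 - 6 = 1478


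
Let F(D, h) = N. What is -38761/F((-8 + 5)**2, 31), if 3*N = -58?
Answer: 116283/58 ≈ 2004.9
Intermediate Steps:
N = -58/3 (N = (1/3)*(-58) = -58/3 ≈ -19.333)
F(D, h) = -58/3
-38761/F((-8 + 5)**2, 31) = -38761/(-58/3) = -38761*(-3/58) = 116283/58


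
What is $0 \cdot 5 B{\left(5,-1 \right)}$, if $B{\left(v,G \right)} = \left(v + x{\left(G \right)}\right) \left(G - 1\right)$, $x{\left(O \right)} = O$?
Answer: $0$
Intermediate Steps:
$B{\left(v,G \right)} = \left(-1 + G\right) \left(G + v\right)$ ($B{\left(v,G \right)} = \left(v + G\right) \left(G - 1\right) = \left(G + v\right) \left(-1 + G\right) = \left(-1 + G\right) \left(G + v\right)$)
$0 \cdot 5 B{\left(5,-1 \right)} = 0 \cdot 5 \left(\left(-1\right)^{2} - -1 - 5 - 5\right) = 0 \left(1 + 1 - 5 - 5\right) = 0 \left(-8\right) = 0$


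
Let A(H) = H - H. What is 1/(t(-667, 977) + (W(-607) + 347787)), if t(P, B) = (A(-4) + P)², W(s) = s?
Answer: 1/792069 ≈ 1.2625e-6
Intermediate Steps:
A(H) = 0
t(P, B) = P² (t(P, B) = (0 + P)² = P²)
1/(t(-667, 977) + (W(-607) + 347787)) = 1/((-667)² + (-607 + 347787)) = 1/(444889 + 347180) = 1/792069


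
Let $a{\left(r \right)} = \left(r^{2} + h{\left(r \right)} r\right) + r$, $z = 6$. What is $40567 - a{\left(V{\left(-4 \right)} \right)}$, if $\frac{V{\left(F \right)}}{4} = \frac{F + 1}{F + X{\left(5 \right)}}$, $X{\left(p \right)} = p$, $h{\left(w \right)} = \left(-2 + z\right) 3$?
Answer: $40579$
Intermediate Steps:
$h{\left(w \right)} = 12$ ($h{\left(w \right)} = \left(-2 + 6\right) 3 = 4 \cdot 3 = 12$)
$V{\left(F \right)} = \frac{4 \left(1 + F\right)}{5 + F}$ ($V{\left(F \right)} = 4 \frac{F + 1}{F + 5} = 4 \frac{1 + F}{5 + F} = \frac{4 \left(1 + F\right)}{5 + F}$)
$a{\left(r \right)} = r^{2} + 13 r$ ($a{\left(r \right)} = \left(r^{2} + 12 r\right) + r = r^{2} + 13 r$)
$40567 - a{\left(V{\left(-4 \right)} \right)} = 40567 - \frac{4 \left(1 - 4\right)}{5 - 4} \left(13 + \frac{4 \left(1 - 4\right)}{5 - 4}\right) = 40567 - 4 \cdot 1^{-1} \left(-3\right) \left(13 + 4 \cdot 1^{-1} \left(-3\right)\right) = 40567 - 4 \cdot 1 \left(-3\right) \left(13 + 4 \cdot 1 \left(-3\right)\right) = 40567 - - 12 \left(13 - 12\right) = 40567 - \left(-12\right) 1 = 40567 - -12 = 40567 + 12 = 40579$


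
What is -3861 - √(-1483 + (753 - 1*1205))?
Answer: -3861 - 3*I*√215 ≈ -3861.0 - 43.989*I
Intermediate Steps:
-3861 - √(-1483 + (753 - 1*1205)) = -3861 - √(-1483 + (753 - 1205)) = -3861 - √(-1483 - 452) = -3861 - √(-1935) = -3861 - 3*I*√215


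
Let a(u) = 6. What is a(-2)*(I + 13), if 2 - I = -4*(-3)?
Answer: 18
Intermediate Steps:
I = -10 (I = 2 - (-4)*(-3) = 2 - 1*12 = 2 - 12 = -10)
a(-2)*(I + 13) = 6*(-10 + 13) = 6*3 = 18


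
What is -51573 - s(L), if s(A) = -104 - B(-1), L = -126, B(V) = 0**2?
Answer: -51469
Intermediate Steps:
B(V) = 0
s(A) = -104 (s(A) = -104 - 1*0 = -104 + 0 = -104)
-51573 - s(L) = -51573 - 1*(-104) = -51573 + 104 = -51469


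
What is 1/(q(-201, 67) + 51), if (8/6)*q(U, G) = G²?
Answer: 4/13671 ≈ 0.00029259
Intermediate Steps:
q(U, G) = 3*G²/4
1/(q(-201, 67) + 51) = 1/((¾)*67² + 51) = 1/((¾)*4489 + 51) = 1/(13467/4 + 51) = 1/(13671/4) = 4/13671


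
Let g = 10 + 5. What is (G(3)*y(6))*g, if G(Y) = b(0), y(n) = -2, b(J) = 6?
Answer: -180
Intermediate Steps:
G(Y) = 6
g = 15
(G(3)*y(6))*g = (6*(-2))*15 = -12*15 = -180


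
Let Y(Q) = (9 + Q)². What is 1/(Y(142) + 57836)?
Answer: 1/80637 ≈ 1.2401e-5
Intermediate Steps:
1/(Y(142) + 57836) = 1/((9 + 142)² + 57836) = 1/(151² + 57836) = 1/(22801 + 57836) = 1/80637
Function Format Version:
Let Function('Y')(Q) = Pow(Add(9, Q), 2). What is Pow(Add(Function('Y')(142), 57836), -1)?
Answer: Rational(1, 80637) ≈ 1.2401e-5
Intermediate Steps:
Pow(Add(Function('Y')(142), 57836), -1) = Pow(Add(Pow(Add(9, 142), 2), 57836), -1) = Pow(Add(Pow(151, 2), 57836), -1) = Pow(Add(22801, 57836), -1) = Pow(80637, -1) = Rational(1, 80637)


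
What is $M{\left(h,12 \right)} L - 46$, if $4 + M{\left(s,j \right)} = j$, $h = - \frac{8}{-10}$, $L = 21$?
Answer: $122$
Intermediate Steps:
$h = \frac{4}{5}$ ($h = \left(-8\right) \left(- \frac{1}{10}\right) = \frac{4}{5} \approx 0.8$)
$M{\left(s,j \right)} = -4 + j$
$M{\left(h,12 \right)} L - 46 = \left(-4 + 12\right) 21 - 46 = 8 \cdot 21 - 46 = 168 - 46 = 122$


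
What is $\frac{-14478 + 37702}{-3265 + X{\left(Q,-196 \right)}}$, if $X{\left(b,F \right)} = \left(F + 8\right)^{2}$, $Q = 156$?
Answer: $\frac{23224}{32079} \approx 0.72396$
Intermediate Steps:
$X{\left(b,F \right)} = \left(8 + F\right)^{2}$
$\frac{-14478 + 37702}{-3265 + X{\left(Q,-196 \right)}} = \frac{-14478 + 37702}{-3265 + \left(8 - 196\right)^{2}} = \frac{23224}{-3265 + \left(-188\right)^{2}} = \frac{23224}{-3265 + 35344} = \frac{23224}{32079}$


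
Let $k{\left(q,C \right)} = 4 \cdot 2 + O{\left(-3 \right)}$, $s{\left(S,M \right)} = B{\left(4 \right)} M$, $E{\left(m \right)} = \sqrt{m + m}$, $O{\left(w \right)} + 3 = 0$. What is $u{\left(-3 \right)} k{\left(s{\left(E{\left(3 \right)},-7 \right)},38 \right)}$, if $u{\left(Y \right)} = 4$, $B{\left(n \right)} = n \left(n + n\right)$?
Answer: $20$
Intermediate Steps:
$O{\left(w \right)} = -3$ ($O{\left(w \right)} = -3 + 0 = -3$)
$B{\left(n \right)} = 2 n^{2}$ ($B{\left(n \right)} = n 2 n = 2 n^{2}$)
$E{\left(m \right)} = \sqrt{2} \sqrt{m}$ ($E{\left(m \right)} = \sqrt{2 m} = \sqrt{2} \sqrt{m}$)
$s{\left(S,M \right)} = 32 M$ ($s{\left(S,M \right)} = 2 \cdot 4^{2} M = 2 \cdot 16 M = 32 M$)
$k{\left(q,C \right)} = 5$ ($k{\left(q,C \right)} = 4 \cdot 2 - 3 = 8 - 3 = 5$)
$u{\left(-3 \right)} k{\left(s{\left(E{\left(3 \right)},-7 \right)},38 \right)} = 4 \cdot 5 = 20$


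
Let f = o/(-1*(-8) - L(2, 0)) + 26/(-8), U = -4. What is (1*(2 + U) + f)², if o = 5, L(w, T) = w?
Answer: 2809/144 ≈ 19.507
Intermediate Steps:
f = -29/12 (f = 5/(-1*(-8) - 1*2) + 26/(-8) = 5/(8 - 2) + 26*(-⅛) = 5/6 - 13/4 = 5*(⅙) - 13/4 = ⅚ - 13/4 = -29/12 ≈ -2.4167)
(1*(2 + U) + f)² = (1*(2 - 4) - 29/12)² = (1*(-2) - 29/12)² = (-2 - 29/12)² = (-53/12)² = 2809/144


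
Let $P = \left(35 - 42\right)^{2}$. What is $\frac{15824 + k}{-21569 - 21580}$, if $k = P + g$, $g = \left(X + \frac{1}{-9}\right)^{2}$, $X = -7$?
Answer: $- \frac{1289809}{3495069} \approx -0.36904$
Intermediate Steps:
$P = 49$ ($P = \left(-7\right)^{2} = 49$)
$g = \frac{4096}{81}$ ($g = \left(-7 + \frac{1}{-9}\right)^{2} = \left(-7 - \frac{1}{9}\right)^{2} = \left(- \frac{64}{9}\right)^{2} = \frac{4096}{81} \approx 50.568$)
$k = \frac{8065}{81}$ ($k = 49 + \frac{4096}{81} = \frac{8065}{81} \approx 99.568$)
$\frac{15824 + k}{-21569 - 21580} = \frac{15824 + \frac{8065}{81}}{-21569 - 21580} = \frac{1289809}{81 \left(-21569 - 21580\right)} = \frac{1289809}{81 \left(-43149\right)} = \frac{1289809}{81} \left(- \frac{1}{43149}\right) = - \frac{1289809}{3495069}$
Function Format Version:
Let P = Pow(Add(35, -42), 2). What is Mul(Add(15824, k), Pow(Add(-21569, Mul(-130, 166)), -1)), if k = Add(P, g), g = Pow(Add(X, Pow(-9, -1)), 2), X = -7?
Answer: Rational(-1289809, 3495069) ≈ -0.36904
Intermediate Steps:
P = 49 (P = Pow(-7, 2) = 49)
g = Rational(4096, 81) (g = Pow(Add(-7, Pow(-9, -1)), 2) = Pow(Add(-7, Rational(-1, 9)), 2) = Pow(Rational(-64, 9), 2) = Rational(4096, 81) ≈ 50.568)
k = Rational(8065, 81) (k = Add(49, Rational(4096, 81)) = Rational(8065, 81) ≈ 99.568)
Mul(Add(15824, k), Pow(Add(-21569, Mul(-130, 166)), -1)) = Mul(Add(15824, Rational(8065, 81)), Pow(Add(-21569, Mul(-130, 166)), -1)) = Mul(Rational(1289809, 81), Pow(Add(-21569, -21580), -1)) = Mul(Rational(1289809, 81), Pow(-43149, -1)) = Mul(Rational(1289809, 81), Rational(-1, 43149)) = Rational(-1289809, 3495069)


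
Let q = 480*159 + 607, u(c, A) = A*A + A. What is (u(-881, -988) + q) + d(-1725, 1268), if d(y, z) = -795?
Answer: 1051288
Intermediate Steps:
u(c, A) = A + A² (u(c, A) = A² + A = A + A²)
q = 76927 (q = 76320 + 607 = 76927)
(u(-881, -988) + q) + d(-1725, 1268) = (-988*(1 - 988) + 76927) - 795 = (-988*(-987) + 76927) - 795 = (975156 + 76927) - 795 = 1052083 - 795 = 1051288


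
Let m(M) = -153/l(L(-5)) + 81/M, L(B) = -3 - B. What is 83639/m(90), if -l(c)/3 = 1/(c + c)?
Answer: 836390/2049 ≈ 408.19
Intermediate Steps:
l(c) = -3/(2*c) (l(c) = -3/(c + c) = -3*1/(2*c) = -3/(2*c))
m(M) = 204 + 81/M (m(M) = -153/((-3/(2*(-3 - 1*(-5))))) + 81/M = -153/((-3/(2*(-3 + 5)))) + 81/M = -153/((-3/2/2)) + 81/M = -153/((-3/2*1/2)) + 81/M = -153/(-3/4) + 81/M = -153*(-4/3) + 81/M = 204 + 81/M)
83639/m(90) = 83639/(204 + 81/90) = 83639/(204 + 81*(1/90)) = 83639/(204 + 9/10) = 83639/(2049/10) = 83639*(10/2049) = 836390/2049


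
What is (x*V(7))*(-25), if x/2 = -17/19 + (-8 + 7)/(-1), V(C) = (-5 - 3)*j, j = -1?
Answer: -800/19 ≈ -42.105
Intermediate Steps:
V(C) = 8 (V(C) = (-5 - 3)*(-1) = -8*(-1) = 8)
x = 4/19 (x = 2*(-17/19 + (-8 + 7)/(-1)) = 2*(-17*1/19 - 1*(-1)) = 2*(-17/19 + 1) = 2*(2/19) = 4/19 ≈ 0.21053)
(x*V(7))*(-25) = ((4/19)*8)*(-25) = (32/19)*(-25) = -800/19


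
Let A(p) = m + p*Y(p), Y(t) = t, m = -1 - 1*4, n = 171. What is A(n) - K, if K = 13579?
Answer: 15657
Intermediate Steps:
m = -5 (m = -1 - 4 = -5)
A(p) = -5 + p² (A(p) = -5 + p*p = -5 + p²)
A(n) - K = (-5 + 171²) - 1*13579 = (-5 + 29241) - 13579 = 29236 - 13579 = 15657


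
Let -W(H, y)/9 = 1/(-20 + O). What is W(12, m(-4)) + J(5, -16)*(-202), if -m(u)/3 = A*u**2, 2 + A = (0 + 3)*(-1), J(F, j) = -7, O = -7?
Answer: 4243/3 ≈ 1414.3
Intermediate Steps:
A = -5 (A = -2 + (0 + 3)*(-1) = -2 + 3*(-1) = -2 - 3 = -5)
m(u) = 15*u**2 (m(u) = -(-15)*u**2 = 15*u**2)
W(H, y) = 1/3 (W(H, y) = -9/(-20 - 7) = -9/(-27) = -9*(-1/27) = 1/3)
W(12, m(-4)) + J(5, -16)*(-202) = 1/3 - 7*(-202) = 1/3 + 1414 = 4243/3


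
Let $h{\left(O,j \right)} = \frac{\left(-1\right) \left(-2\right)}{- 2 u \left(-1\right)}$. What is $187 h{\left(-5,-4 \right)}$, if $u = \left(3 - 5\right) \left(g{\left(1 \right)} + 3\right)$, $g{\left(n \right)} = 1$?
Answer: $- \frac{187}{8} \approx -23.375$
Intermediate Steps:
$u = -8$ ($u = \left(3 - 5\right) \left(1 + 3\right) = \left(-2\right) 4 = -8$)
$h{\left(O,j \right)} = - \frac{1}{8}$ ($h{\left(O,j \right)} = \frac{\left(-1\right) \left(-2\right)}{\left(-2\right) \left(-8\right) \left(-1\right)} = \frac{2}{16 \left(-1\right)} = \frac{2}{-16} = 2 \left(- \frac{1}{16}\right) = - \frac{1}{8}$)
$187 h{\left(-5,-4 \right)} = 187 \left(- \frac{1}{8}\right) = - \frac{187}{8}$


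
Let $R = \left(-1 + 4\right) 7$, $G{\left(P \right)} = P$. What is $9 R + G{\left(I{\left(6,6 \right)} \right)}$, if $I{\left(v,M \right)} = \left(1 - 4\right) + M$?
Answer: $192$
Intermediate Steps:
$I{\left(v,M \right)} = -3 + M$
$R = 21$ ($R = 3 \cdot 7 = 21$)
$9 R + G{\left(I{\left(6,6 \right)} \right)} = 9 \cdot 21 + \left(-3 + 6\right) = 189 + 3 = 192$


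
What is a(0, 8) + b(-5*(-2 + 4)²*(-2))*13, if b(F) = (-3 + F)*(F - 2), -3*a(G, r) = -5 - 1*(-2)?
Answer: 18279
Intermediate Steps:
a(G, r) = 1 (a(G, r) = -(-5 - 1*(-2))/3 = -(-5 + 2)/3 = -⅓*(-3) = 1)
b(F) = (-3 + F)*(-2 + F)
a(0, 8) + b(-5*(-2 + 4)²*(-2))*13 = 1 + (6 + (-5*(-2 + 4)²*(-2))² - 5*(-5*(-2 + 4)²)*(-2))*13 = 1 + (6 + (-5*2²*(-2))² - 5*(-5*2²)*(-2))*13 = 1 + (6 + (-5*4*(-2))² - 5*(-5*4)*(-2))*13 = 1 + (6 + (-20*(-2))² - (-100)*(-2))*13 = 1 + (6 + 40² - 5*40)*13 = 1 + (6 + 1600 - 200)*13 = 1 + 1406*13 = 1 + 18278 = 18279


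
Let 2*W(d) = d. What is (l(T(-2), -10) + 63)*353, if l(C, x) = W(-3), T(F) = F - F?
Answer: 43419/2 ≈ 21710.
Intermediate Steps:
T(F) = 0
W(d) = d/2
l(C, x) = -3/2 (l(C, x) = (1/2)*(-3) = -3/2)
(l(T(-2), -10) + 63)*353 = (-3/2 + 63)*353 = (123/2)*353 = 43419/2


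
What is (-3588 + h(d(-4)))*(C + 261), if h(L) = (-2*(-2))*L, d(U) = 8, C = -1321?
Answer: 3769360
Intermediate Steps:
h(L) = 4*L
(-3588 + h(d(-4)))*(C + 261) = (-3588 + 4*8)*(-1321 + 261) = (-3588 + 32)*(-1060) = -3556*(-1060) = 3769360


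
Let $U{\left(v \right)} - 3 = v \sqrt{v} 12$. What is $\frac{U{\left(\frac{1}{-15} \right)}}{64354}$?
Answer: $\frac{3}{64354} - \frac{2 i \sqrt{15}}{2413275} \approx 4.6617 \cdot 10^{-5} - 3.2097 \cdot 10^{-6} i$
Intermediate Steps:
$U{\left(v \right)} = 3 + 12 v^{\frac{3}{2}}$ ($U{\left(v \right)} = 3 + v \sqrt{v} 12 = 3 + v^{\frac{3}{2}} \cdot 12 = 3 + 12 v^{\frac{3}{2}}$)
$\frac{U{\left(\frac{1}{-15} \right)}}{64354} = \frac{3 + 12 \left(\frac{1}{-15}\right)^{\frac{3}{2}}}{64354} = \left(3 + 12 \left(- \frac{1}{15}\right)^{\frac{3}{2}}\right) \frac{1}{64354} = \left(3 + 12 \left(- \frac{i \sqrt{15}}{225}\right)\right) \frac{1}{64354} = \left(3 - \frac{4 i \sqrt{15}}{75}\right) \frac{1}{64354} = \frac{3}{64354} - \frac{2 i \sqrt{15}}{2413275}$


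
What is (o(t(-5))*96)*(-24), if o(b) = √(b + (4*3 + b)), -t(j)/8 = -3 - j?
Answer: -4608*I*√5 ≈ -10304.0*I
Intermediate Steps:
t(j) = 24 + 8*j (t(j) = -8*(-3 - j) = 24 + 8*j)
o(b) = √(12 + 2*b) (o(b) = √(b + (12 + b)) = √(12 + 2*b))
(o(t(-5))*96)*(-24) = (√(12 + 2*(24 + 8*(-5)))*96)*(-24) = (√(12 + 2*(24 - 40))*96)*(-24) = (√(12 + 2*(-16))*96)*(-24) = (√(12 - 32)*96)*(-24) = (√(-20)*96)*(-24) = ((2*I*√5)*96)*(-24) = (192*I*√5)*(-24) = -4608*I*√5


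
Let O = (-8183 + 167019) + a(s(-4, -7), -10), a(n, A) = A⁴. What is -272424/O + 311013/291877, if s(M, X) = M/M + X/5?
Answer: -6751027245/12319836293 ≈ -0.54798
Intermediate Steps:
s(M, X) = 1 + X/5 (s(M, X) = 1 + X*(⅕) = 1 + X/5)
O = 168836 (O = (-8183 + 167019) + (-10)⁴ = 158836 + 10000 = 168836)
-272424/O + 311013/291877 = -272424/168836 + 311013/291877 = -272424*1/168836 + 311013*(1/291877) = -68106/42209 + 311013/291877 = -6751027245/12319836293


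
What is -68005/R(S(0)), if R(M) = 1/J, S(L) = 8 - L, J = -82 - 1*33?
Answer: 7820575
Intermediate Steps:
J = -115 (J = -82 - 33 = -115)
R(M) = -1/115 (R(M) = 1/(-115) = -1/115)
-68005/R(S(0)) = -68005/(-1/115) = -68005*(-115) = 7820575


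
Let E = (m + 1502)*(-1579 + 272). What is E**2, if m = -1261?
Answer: 99216810169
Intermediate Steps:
E = -314987 (E = (-1261 + 1502)*(-1579 + 272) = 241*(-1307) = -314987)
E**2 = (-314987)**2 = 99216810169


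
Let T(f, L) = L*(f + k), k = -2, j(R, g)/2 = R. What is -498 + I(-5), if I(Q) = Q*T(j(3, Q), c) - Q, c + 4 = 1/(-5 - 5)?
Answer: -411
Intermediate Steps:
c = -41/10 (c = -4 + 1/(-5 - 5) = -4 + 1/(-10) = -4 - 1/10 = -41/10 ≈ -4.1000)
j(R, g) = 2*R
T(f, L) = L*(-2 + f) (T(f, L) = L*(f - 2) = L*(-2 + f))
I(Q) = -87*Q/5 (I(Q) = Q*(-41*(-2 + 2*3)/10) - Q = Q*(-41*(-2 + 6)/10) - Q = Q*(-41/10*4) - Q = Q*(-82/5) - Q = -82*Q/5 - Q = -87*Q/5)
-498 + I(-5) = -498 - 87/5*(-5) = -498 + 87 = -411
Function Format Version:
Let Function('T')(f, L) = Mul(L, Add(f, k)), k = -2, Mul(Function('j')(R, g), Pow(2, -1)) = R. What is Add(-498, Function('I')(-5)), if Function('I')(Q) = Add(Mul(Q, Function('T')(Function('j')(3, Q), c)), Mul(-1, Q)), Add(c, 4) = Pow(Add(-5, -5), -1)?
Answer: -411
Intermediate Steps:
c = Rational(-41, 10) (c = Add(-4, Pow(Add(-5, -5), -1)) = Add(-4, Pow(-10, -1)) = Add(-4, Rational(-1, 10)) = Rational(-41, 10) ≈ -4.1000)
Function('j')(R, g) = Mul(2, R)
Function('T')(f, L) = Mul(L, Add(-2, f)) (Function('T')(f, L) = Mul(L, Add(f, -2)) = Mul(L, Add(-2, f)))
Function('I')(Q) = Mul(Rational(-87, 5), Q) (Function('I')(Q) = Add(Mul(Q, Mul(Rational(-41, 10), Add(-2, Mul(2, 3)))), Mul(-1, Q)) = Add(Mul(Q, Mul(Rational(-41, 10), Add(-2, 6))), Mul(-1, Q)) = Add(Mul(Q, Mul(Rational(-41, 10), 4)), Mul(-1, Q)) = Add(Mul(Q, Rational(-82, 5)), Mul(-1, Q)) = Add(Mul(Rational(-82, 5), Q), Mul(-1, Q)) = Mul(Rational(-87, 5), Q))
Add(-498, Function('I')(-5)) = Add(-498, Mul(Rational(-87, 5), -5)) = Add(-498, 87) = -411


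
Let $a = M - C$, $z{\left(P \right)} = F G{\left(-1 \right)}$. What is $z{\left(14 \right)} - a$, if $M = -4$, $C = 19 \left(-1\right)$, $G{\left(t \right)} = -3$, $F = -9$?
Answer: $12$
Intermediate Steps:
$C = -19$
$z{\left(P \right)} = 27$ ($z{\left(P \right)} = \left(-9\right) \left(-3\right) = 27$)
$a = 15$ ($a = -4 - -19 = -4 + 19 = 15$)
$z{\left(14 \right)} - a = 27 - 15 = 12$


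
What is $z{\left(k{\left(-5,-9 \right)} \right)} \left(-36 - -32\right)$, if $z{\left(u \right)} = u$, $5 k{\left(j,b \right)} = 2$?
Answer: $- \frac{8}{5} \approx -1.6$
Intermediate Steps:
$k{\left(j,b \right)} = \frac{2}{5}$ ($k{\left(j,b \right)} = \frac{1}{5} \cdot 2 = \frac{2}{5}$)
$z{\left(k{\left(-5,-9 \right)} \right)} \left(-36 - -32\right) = \frac{2 \left(-36 - -32\right)}{5} = \frac{2 \left(-36 + 32\right)}{5} = \frac{2}{5} \left(-4\right) = - \frac{8}{5}$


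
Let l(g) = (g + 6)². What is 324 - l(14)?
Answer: -76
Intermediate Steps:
l(g) = (6 + g)²
324 - l(14) = 324 - (6 + 14)² = 324 - 1*20² = 324 - 1*400 = 324 - 400 = -76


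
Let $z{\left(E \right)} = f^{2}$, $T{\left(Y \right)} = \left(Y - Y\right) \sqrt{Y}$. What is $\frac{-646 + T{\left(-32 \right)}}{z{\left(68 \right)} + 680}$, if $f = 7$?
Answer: $- \frac{646}{729} \approx -0.88615$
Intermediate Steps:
$T{\left(Y \right)} = 0$ ($T{\left(Y \right)} = 0 \sqrt{Y} = 0$)
$z{\left(E \right)} = 49$ ($z{\left(E \right)} = 7^{2} = 49$)
$\frac{-646 + T{\left(-32 \right)}}{z{\left(68 \right)} + 680} = \frac{-646 + 0}{49 + 680} = - \frac{646}{729}$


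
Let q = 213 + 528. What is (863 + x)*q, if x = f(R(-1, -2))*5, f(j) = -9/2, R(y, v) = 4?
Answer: 1245621/2 ≈ 6.2281e+5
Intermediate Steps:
f(j) = -9/2 (f(j) = -9*½ = -9/2)
q = 741
x = -45/2 (x = -9/2*5 = -45/2 ≈ -22.500)
(863 + x)*q = (863 - 45/2)*741 = (1681/2)*741 = 1245621/2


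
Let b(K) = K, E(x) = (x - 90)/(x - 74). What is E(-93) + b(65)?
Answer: 11038/167 ≈ 66.096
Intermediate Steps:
E(x) = (-90 + x)/(-74 + x)
E(-93) + b(65) = (-90 - 93)/(-74 - 93) + 65 = -183/(-167) + 65 = -1/167*(-183) + 65 = 183/167 + 65 = 11038/167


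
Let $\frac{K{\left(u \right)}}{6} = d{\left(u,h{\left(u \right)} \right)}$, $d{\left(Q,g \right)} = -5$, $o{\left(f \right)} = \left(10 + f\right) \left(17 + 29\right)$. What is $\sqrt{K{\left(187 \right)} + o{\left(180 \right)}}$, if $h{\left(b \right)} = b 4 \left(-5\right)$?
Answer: $\sqrt{8710} \approx 93.327$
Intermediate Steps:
$h{\left(b \right)} = - 20 b$ ($h{\left(b \right)} = 4 b \left(-5\right) = - 20 b$)
$o{\left(f \right)} = 460 + 46 f$ ($o{\left(f \right)} = \left(10 + f\right) 46 = 460 + 46 f$)
$K{\left(u \right)} = -30$ ($K{\left(u \right)} = 6 \left(-5\right) = -30$)
$\sqrt{K{\left(187 \right)} + o{\left(180 \right)}} = \sqrt{-30 + \left(460 + 46 \cdot 180\right)} = \sqrt{-30 + \left(460 + 8280\right)} = \sqrt{-30 + 8740} = \sqrt{8710}$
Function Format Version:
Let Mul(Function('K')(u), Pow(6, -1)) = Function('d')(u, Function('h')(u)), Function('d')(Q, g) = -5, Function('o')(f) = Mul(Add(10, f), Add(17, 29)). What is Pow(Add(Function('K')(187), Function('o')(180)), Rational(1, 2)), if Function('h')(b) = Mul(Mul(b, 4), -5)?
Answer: Pow(8710, Rational(1, 2)) ≈ 93.327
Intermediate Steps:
Function('h')(b) = Mul(-20, b) (Function('h')(b) = Mul(Mul(4, b), -5) = Mul(-20, b))
Function('o')(f) = Add(460, Mul(46, f)) (Function('o')(f) = Mul(Add(10, f), 46) = Add(460, Mul(46, f)))
Function('K')(u) = -30 (Function('K')(u) = Mul(6, -5) = -30)
Pow(Add(Function('K')(187), Function('o')(180)), Rational(1, 2)) = Pow(Add(-30, Add(460, Mul(46, 180))), Rational(1, 2)) = Pow(Add(-30, Add(460, 8280)), Rational(1, 2)) = Pow(Add(-30, 8740), Rational(1, 2)) = Pow(8710, Rational(1, 2))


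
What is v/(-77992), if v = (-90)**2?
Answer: -2025/19498 ≈ -0.10386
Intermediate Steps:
v = 8100
v/(-77992) = 8100/(-77992) = 8100*(-1/77992) = -2025/19498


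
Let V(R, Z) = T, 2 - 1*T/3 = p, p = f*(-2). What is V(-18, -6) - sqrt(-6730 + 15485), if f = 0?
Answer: 6 - sqrt(8755) ≈ -87.568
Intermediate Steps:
p = 0 (p = 0*(-2) = 0)
T = 6 (T = 6 - 3*0 = 6 + 0 = 6)
V(R, Z) = 6
V(-18, -6) - sqrt(-6730 + 15485) = 6 - sqrt(-6730 + 15485) = 6 - sqrt(8755)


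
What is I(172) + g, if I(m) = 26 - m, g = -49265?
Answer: -49411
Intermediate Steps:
I(172) + g = (26 - 1*172) - 49265 = (26 - 172) - 49265 = -146 - 49265 = -49411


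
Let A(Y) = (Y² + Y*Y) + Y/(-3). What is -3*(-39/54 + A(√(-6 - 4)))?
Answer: 373/6 + I*√10 ≈ 62.167 + 3.1623*I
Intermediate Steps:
A(Y) = 2*Y² - Y/3 (A(Y) = (Y² + Y²) + Y*(-⅓) = 2*Y² - Y/3)
-3*(-39/54 + A(√(-6 - 4))) = -3*(-39/54 + √(-6 - 4)*(-1 + 6*√(-6 - 4))/3) = -3*(-39*1/54 + √(-10)*(-1 + 6*√(-10))/3) = -3*(-13/18 + (I*√10)*(-1 + 6*(I*√10))/3) = -3*(-13/18 + (I*√10)*(-1 + 6*I*√10)/3) = -3*(-13/18 + I*√10*(-1 + 6*I*√10)/3) = 13/6 - I*√10*(-1 + 6*I*√10)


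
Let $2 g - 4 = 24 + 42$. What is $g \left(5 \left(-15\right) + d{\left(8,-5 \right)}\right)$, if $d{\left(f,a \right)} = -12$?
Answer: $-3045$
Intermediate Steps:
$g = 35$ ($g = 2 + \frac{24 + 42}{2} = 2 + \frac{1}{2} \cdot 66 = 2 + 33 = 35$)
$g \left(5 \left(-15\right) + d{\left(8,-5 \right)}\right) = 35 \left(5 \left(-15\right) - 12\right) = 35 \left(-75 - 12\right) = 35 \left(-87\right) = -3045$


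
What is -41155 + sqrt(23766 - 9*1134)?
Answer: -41155 + 2*sqrt(3390) ≈ -41039.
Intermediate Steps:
-41155 + sqrt(23766 - 9*1134) = -41155 + sqrt(23766 - 10206) = -41155 + sqrt(13560) = -41155 + 2*sqrt(3390)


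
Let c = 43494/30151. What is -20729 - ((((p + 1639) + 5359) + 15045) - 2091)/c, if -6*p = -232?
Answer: -205135325/5931 ≈ -34587.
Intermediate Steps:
p = 116/3 (p = -⅙*(-232) = 116/3 ≈ 38.667)
c = 3954/2741 (c = 43494*(1/30151) = 3954/2741 ≈ 1.4425)
-20729 - ((((p + 1639) + 5359) + 15045) - 2091)/c = -20729 - ((((116/3 + 1639) + 5359) + 15045) - 2091)/3954/2741 = -20729 - (((5033/3 + 5359) + 15045) - 2091)*2741/3954 = -20729 - ((21110/3 + 15045) - 2091)*2741/3954 = -20729 - (66245/3 - 2091)*2741/3954 = -20729 - 59972*2741/(3*3954) = -20729 - 1*82191626/5931 = -20729 - 82191626/5931 = -205135325/5931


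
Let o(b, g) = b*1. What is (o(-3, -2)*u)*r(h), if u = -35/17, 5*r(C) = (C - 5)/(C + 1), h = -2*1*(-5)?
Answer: 105/187 ≈ 0.56150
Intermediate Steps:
h = 10 (h = -2*(-5) = 10)
o(b, g) = b
r(C) = (-5 + C)/(5*(1 + C)) (r(C) = ((C - 5)/(C + 1))/5 = ((-5 + C)/(1 + C))/5 = (-5 + C)/(5*(1 + C)))
u = -35/17 (u = -35*1/17 = -35/17 ≈ -2.0588)
(o(-3, -2)*u)*r(h) = (-3*(-35/17))*((-5 + 10)/(5*(1 + 10))) = 105*((1/5)*5/11)/17 = 105*((1/5)*(1/11)*5)/17 = (105/17)*(1/11) = 105/187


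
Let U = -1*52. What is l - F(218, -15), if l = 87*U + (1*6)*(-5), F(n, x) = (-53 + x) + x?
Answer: -4471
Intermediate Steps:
U = -52
F(n, x) = -53 + 2*x
l = -4554 (l = 87*(-52) + (1*6)*(-5) = -4524 + 6*(-5) = -4524 - 30 = -4554)
l - F(218, -15) = -4554 - (-53 + 2*(-15)) = -4554 - (-53 - 30) = -4554 - 1*(-83) = -4554 + 83 = -4471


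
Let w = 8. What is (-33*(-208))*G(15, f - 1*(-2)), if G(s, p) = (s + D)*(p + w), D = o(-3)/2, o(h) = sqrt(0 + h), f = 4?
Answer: 1441440 + 48048*I*sqrt(3) ≈ 1.4414e+6 + 83222.0*I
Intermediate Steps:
o(h) = sqrt(h)
D = I*sqrt(3)/2 (D = sqrt(-3)/2 = (I*sqrt(3))*(1/2) = I*sqrt(3)/2 ≈ 0.86602*I)
G(s, p) = (8 + p)*(s + I*sqrt(3)/2) (G(s, p) = (s + I*sqrt(3)/2)*(p + 8) = (s + I*sqrt(3)/2)*(8 + p) = (8 + p)*(s + I*sqrt(3)/2))
(-33*(-208))*G(15, f - 1*(-2)) = (-33*(-208))*(8*15 + (4 - 1*(-2))*15 + 4*I*sqrt(3) + I*(4 - 1*(-2))*sqrt(3)/2) = 6864*(120 + (4 + 2)*15 + 4*I*sqrt(3) + I*(4 + 2)*sqrt(3)/2) = 6864*(120 + 6*15 + 4*I*sqrt(3) + (1/2)*I*6*sqrt(3)) = 6864*(120 + 90 + 4*I*sqrt(3) + 3*I*sqrt(3)) = 6864*(210 + 7*I*sqrt(3)) = 1441440 + 48048*I*sqrt(3)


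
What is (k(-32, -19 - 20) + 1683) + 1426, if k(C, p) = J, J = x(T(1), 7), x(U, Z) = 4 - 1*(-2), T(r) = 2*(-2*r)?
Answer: 3115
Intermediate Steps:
T(r) = -4*r
x(U, Z) = 6 (x(U, Z) = 4 + 2 = 6)
J = 6
k(C, p) = 6
(k(-32, -19 - 20) + 1683) + 1426 = (6 + 1683) + 1426 = 1689 + 1426 = 3115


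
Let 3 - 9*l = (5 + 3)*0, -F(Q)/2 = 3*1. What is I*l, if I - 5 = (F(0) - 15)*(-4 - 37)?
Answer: 866/3 ≈ 288.67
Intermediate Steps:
F(Q) = -6
l = ⅓ (l = ⅓ - (5 + 3)*0/9 = ⅓ - 8*0/9 = ⅓ - ⅑*0 = ⅓ + 0 = ⅓ ≈ 0.33333)
I = 866 (I = 5 + (-6 - 15)*(-4 - 37) = 5 - 21*(-41) = 5 + 861 = 866)
I*l = 866*(⅓) = 866/3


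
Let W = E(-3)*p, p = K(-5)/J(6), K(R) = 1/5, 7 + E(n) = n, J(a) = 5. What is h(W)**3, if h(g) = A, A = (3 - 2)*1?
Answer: 1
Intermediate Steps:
E(n) = -7 + n
K(R) = 1/5
p = 1/25 (p = (1/5)/5 = (1/5)*(1/5) = 1/25 ≈ 0.040000)
A = 1 (A = 1*1 = 1)
W = -2/5 (W = (-7 - 3)*(1/25) = -10*1/25 = -2/5 ≈ -0.40000)
h(g) = 1
h(W)**3 = 1**3 = 1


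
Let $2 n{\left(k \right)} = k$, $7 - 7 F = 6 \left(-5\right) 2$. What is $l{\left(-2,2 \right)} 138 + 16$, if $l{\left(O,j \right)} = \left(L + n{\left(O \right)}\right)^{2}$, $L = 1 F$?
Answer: $\frac{497584}{49} \approx 10155.0$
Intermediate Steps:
$F = \frac{67}{7}$ ($F = 1 - \frac{6 \left(-5\right) 2}{7} = 1 - \frac{\left(-30\right) 2}{7} = 1 - - \frac{60}{7} = 1 + \frac{60}{7} = \frac{67}{7} \approx 9.5714$)
$L = \frac{67}{7}$ ($L = 1 \cdot \frac{67}{7} = \frac{67}{7} \approx 9.5714$)
$n{\left(k \right)} = \frac{k}{2}$
$l{\left(O,j \right)} = \left(\frac{67}{7} + \frac{O}{2}\right)^{2}$
$l{\left(-2,2 \right)} 138 + 16 = \frac{\left(134 + 7 \left(-2\right)\right)^{2}}{196} \cdot 138 + 16 = \frac{\left(134 - 14\right)^{2}}{196} \cdot 138 + 16 = \frac{120^{2}}{196} \cdot 138 + 16 = \frac{1}{196} \cdot 14400 \cdot 138 + 16 = \frac{3600}{49} \cdot 138 + 16 = \frac{496800}{49} + 16 = \frac{497584}{49}$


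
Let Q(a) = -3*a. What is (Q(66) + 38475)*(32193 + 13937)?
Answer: 1765718010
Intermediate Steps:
(Q(66) + 38475)*(32193 + 13937) = (-3*66 + 38475)*(32193 + 13937) = (-198 + 38475)*46130 = 38277*46130 = 1765718010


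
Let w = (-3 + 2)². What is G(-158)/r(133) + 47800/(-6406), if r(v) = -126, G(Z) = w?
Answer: -3014603/403578 ≈ -7.4697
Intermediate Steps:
w = 1 (w = (-1)² = 1)
G(Z) = 1
G(-158)/r(133) + 47800/(-6406) = 1/(-126) + 47800/(-6406) = 1*(-1/126) + 47800*(-1/6406) = -1/126 - 23900/3203 = -3014603/403578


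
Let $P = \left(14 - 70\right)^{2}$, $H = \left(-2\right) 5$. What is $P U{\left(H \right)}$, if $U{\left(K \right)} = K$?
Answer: $-31360$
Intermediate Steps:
$H = -10$
$P = 3136$ ($P = \left(14 - 70\right)^{2} = \left(-56\right)^{2} = 3136$)
$P U{\left(H \right)} = 3136 \left(-10\right) = -31360$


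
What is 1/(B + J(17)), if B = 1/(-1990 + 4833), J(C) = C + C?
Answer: 2843/96663 ≈ 0.029411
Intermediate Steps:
J(C) = 2*C
B = 1/2843 ≈ 0.00035174
1/(B + J(17)) = 1/(1/2843 + 2*17) = 1/(1/2843 + 34) = 1/(96663/2843) = 2843/96663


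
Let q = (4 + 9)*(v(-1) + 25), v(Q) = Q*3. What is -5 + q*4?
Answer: 1139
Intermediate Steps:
v(Q) = 3*Q
q = 286 (q = (4 + 9)*(3*(-1) + 25) = 13*(-3 + 25) = 13*22 = 286)
-5 + q*4 = -5 + 286*4 = -5 + 1144 = 1139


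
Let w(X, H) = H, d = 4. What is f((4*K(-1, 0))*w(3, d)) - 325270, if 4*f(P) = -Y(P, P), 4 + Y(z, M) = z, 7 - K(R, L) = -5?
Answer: -325317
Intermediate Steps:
K(R, L) = 12 (K(R, L) = 7 - 1*(-5) = 7 + 5 = 12)
Y(z, M) = -4 + z
f(P) = 1 - P/4 (f(P) = (-(-4 + P))/4 = (4 - P)/4 = 1 - P/4)
f((4*K(-1, 0))*w(3, d)) - 325270 = (1 - 4*12*4/4) - 325270 = (1 - 12*4) - 325270 = (1 - ¼*192) - 325270 = (1 - 48) - 325270 = -47 - 325270 = -325317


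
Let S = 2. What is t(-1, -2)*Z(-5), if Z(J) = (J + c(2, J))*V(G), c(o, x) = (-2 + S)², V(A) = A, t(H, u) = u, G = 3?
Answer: 30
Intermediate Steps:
c(o, x) = 0 (c(o, x) = (-2 + 2)² = 0² = 0)
Z(J) = 3*J (Z(J) = (J + 0)*3 = J*3 = 3*J)
t(-1, -2)*Z(-5) = -6*(-5) = -2*(-15) = 30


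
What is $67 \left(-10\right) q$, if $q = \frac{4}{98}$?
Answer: $- \frac{1340}{49} \approx -27.347$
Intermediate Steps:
$q = \frac{2}{49}$ ($q = 4 \cdot \frac{1}{98} = \frac{2}{49} \approx 0.040816$)
$67 \left(-10\right) q = 67 \left(-10\right) \frac{2}{49} = \left(-670\right) \frac{2}{49} = - \frac{1340}{49}$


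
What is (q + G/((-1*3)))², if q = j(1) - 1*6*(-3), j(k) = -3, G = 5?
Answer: 1600/9 ≈ 177.78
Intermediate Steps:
q = 15 (q = -3 - 1*6*(-3) = -3 - 6*(-3) = -3 + 18 = 15)
(q + G/((-1*3)))² = (15 + 5/((-1*3)))² = (15 + 5/(-3))² = (15 + 5*(-⅓))² = (15 - 5/3)² = (40/3)² = 1600/9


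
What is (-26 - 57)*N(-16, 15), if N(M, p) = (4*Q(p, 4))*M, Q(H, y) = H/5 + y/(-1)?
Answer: -5312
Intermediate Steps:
Q(H, y) = -y + H/5 (Q(H, y) = H*(⅕) + y*(-1) = H/5 - y = -y + H/5)
N(M, p) = M*(-16 + 4*p/5) (N(M, p) = (4*(-1*4 + p/5))*M = (4*(-4 + p/5))*M = (-16 + 4*p/5)*M = M*(-16 + 4*p/5))
(-26 - 57)*N(-16, 15) = (-26 - 57)*((⅘)*(-16)*(-20 + 15)) = -332*(-16)*(-5)/5 = -83*64 = -5312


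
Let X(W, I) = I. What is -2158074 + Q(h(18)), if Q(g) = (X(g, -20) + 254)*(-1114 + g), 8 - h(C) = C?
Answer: -2421090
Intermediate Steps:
h(C) = 8 - C
Q(g) = -260676 + 234*g (Q(g) = (-20 + 254)*(-1114 + g) = 234*(-1114 + g) = -260676 + 234*g)
-2158074 + Q(h(18)) = -2158074 + (-260676 + 234*(8 - 1*18)) = -2158074 + (-260676 + 234*(8 - 18)) = -2158074 + (-260676 + 234*(-10)) = -2158074 + (-260676 - 2340) = -2158074 - 263016 = -2421090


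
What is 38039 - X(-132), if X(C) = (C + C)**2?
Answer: -31657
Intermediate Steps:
X(C) = 4*C**2 (X(C) = (2*C)**2 = 4*C**2)
38039 - X(-132) = 38039 - 4*(-132)**2 = 38039 - 4*17424 = 38039 - 1*69696 = 38039 - 69696 = -31657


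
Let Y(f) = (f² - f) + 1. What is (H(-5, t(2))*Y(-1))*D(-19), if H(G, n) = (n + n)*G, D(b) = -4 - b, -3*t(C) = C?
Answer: 300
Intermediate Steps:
t(C) = -C/3
Y(f) = 1 + f² - f
H(G, n) = 2*G*n (H(G, n) = (2*n)*G = 2*G*n)
(H(-5, t(2))*Y(-1))*D(-19) = ((2*(-5)*(-⅓*2))*(1 + (-1)² - 1*(-1)))*(-4 - 1*(-19)) = ((2*(-5)*(-⅔))*(1 + 1 + 1))*(-4 + 19) = ((20/3)*3)*15 = 20*15 = 300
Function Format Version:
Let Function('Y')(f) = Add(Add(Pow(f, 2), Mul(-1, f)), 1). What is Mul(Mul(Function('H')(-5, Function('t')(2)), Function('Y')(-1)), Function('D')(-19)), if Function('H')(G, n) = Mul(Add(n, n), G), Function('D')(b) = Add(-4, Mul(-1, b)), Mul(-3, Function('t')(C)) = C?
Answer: 300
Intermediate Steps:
Function('t')(C) = Mul(Rational(-1, 3), C)
Function('Y')(f) = Add(1, Pow(f, 2), Mul(-1, f))
Function('H')(G, n) = Mul(2, G, n) (Function('H')(G, n) = Mul(Mul(2, n), G) = Mul(2, G, n))
Mul(Mul(Function('H')(-5, Function('t')(2)), Function('Y')(-1)), Function('D')(-19)) = Mul(Mul(Mul(2, -5, Mul(Rational(-1, 3), 2)), Add(1, Pow(-1, 2), Mul(-1, -1))), Add(-4, Mul(-1, -19))) = Mul(Mul(Mul(2, -5, Rational(-2, 3)), Add(1, 1, 1)), Add(-4, 19)) = Mul(Mul(Rational(20, 3), 3), 15) = Mul(20, 15) = 300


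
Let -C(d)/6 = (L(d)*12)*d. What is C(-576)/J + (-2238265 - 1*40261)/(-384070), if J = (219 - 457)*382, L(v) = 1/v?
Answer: 25897765357/4364763515 ≈ 5.9334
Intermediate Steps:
L(v) = 1/v
J = -90916 (J = -238*382 = -90916)
C(d) = -72 (C(d) = -6*12/d*d = -6*12 = -72)
C(-576)/J + (-2238265 - 1*40261)/(-384070) = -72/(-90916) + (-2238265 - 1*40261)/(-384070) = -72*(-1/90916) + (-2238265 - 40261)*(-1/384070) = 18/22729 - 2278526*(-1/384070) = 18/22729 + 1139263/192035 = 25897765357/4364763515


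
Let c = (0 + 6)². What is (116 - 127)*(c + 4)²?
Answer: -17600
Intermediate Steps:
c = 36 (c = 6² = 36)
(116 - 127)*(c + 4)² = (116 - 127)*(36 + 4)² = -11*40² = -11*1600 = -17600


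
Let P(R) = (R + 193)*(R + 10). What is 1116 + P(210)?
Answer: 89776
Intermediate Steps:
P(R) = (10 + R)*(193 + R) (P(R) = (193 + R)*(10 + R) = (10 + R)*(193 + R))
1116 + P(210) = 1116 + (1930 + 210**2 + 203*210) = 1116 + (1930 + 44100 + 42630) = 1116 + 88660 = 89776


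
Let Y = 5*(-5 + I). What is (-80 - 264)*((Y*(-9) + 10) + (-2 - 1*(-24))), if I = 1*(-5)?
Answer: -165808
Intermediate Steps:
I = -5
Y = -50 (Y = 5*(-5 - 5) = 5*(-10) = -50)
(-80 - 264)*((Y*(-9) + 10) + (-2 - 1*(-24))) = (-80 - 264)*((-50*(-9) + 10) + (-2 - 1*(-24))) = -344*((450 + 10) + (-2 + 24)) = -344*(460 + 22) = -344*482 = -165808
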